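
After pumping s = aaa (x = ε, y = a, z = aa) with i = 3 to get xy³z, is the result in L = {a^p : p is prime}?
Yes

xy³z = ε · aaa · aa = aaaaa.
aaaaa has length 5, which is prime, so it is in L.
(A single pumped string landing in L is not a contradiction by itself; a non-regularity proof needs some i for which xy^i z ∉ L, for every admissible decomposition.)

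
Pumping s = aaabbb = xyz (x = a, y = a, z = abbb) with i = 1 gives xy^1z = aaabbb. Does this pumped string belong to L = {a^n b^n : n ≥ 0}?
Yes

xy¹z = a · a · abbb = aaabbb.
aaabbb = a^3 b^3 has equal counts (3 = 3), so it is in L.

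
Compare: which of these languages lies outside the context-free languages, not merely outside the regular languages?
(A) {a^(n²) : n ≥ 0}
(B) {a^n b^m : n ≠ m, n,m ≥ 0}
(A) {a^(n²) : n ≥ 0}

(A) {a^(n²) : n ≥ 0} requires the CFL pumping lemma.

- {a^n b^m : n ≠ m, n,m ≥ 0} is context-free (but not regular)
  • Can be shown non-regular with the regular pumping lemma
  • After pumping a's, we can make n = m

- {a^(n²) : n ≥ 0} is NOT context-free
  • Requires the CFL pumping lemma to prove
  • Gaps between squares grow unboundedly

The CFL pumping lemma is "stronger" in that it can prove non-membership
in the larger class of context-free languages.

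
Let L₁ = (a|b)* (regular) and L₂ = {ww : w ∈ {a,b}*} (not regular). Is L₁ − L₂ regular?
No — L₁ − L₂ is not regular.

L₁ − L₂ is the complement of {ww} within {a,b}*. If it were regular, its complement {ww} would be regular as well (regular languages are closed under complement) — contradiction. So L₁ − L₂ is not regular.

Note that the bare facts "L₁ regular, L₂ non-regular" do not settle the question by themselves: the closure of regular languages under ∪, ∩, complement and difference applies only when BOTH operands are regular. With a non-regular operand the result can come out regular or non-regular depending on the specific languages, so one has to work out L₁ − L₂ for this particular pair, as above.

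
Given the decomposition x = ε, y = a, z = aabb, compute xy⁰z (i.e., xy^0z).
aabb

Given x = '', y = 'a', z = 'aabb' and i = 0:

xy^0z = x + y·y·...·y (0 times) + z
       = '' + 'a'^0 + 'aabb'
       = '' + '' + 'aabb'
       = 'aabb'

The pumped string is 'aabb' with length 4.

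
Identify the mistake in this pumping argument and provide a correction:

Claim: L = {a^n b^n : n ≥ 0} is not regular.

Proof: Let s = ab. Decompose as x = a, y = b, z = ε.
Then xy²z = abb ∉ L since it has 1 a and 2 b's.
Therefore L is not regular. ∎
Error: The string s = ab might be shorter than the pumping length p.

Correction: Choose s = a^p b^p to ensure |s| ≥ p. Also, the decomposition is wrong: with |xy| ≤ p, y cannot include b's when s starts with p a's.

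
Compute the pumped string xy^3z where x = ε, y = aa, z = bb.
aaaaaabb

Given x = '', y = 'aa', z = 'bb' and i = 3:

xy^3z = x + y·y·...·y (3 times) + z
       = '' + 'aa'^3 + 'bb'
       = '' + 'aaaaaa' + 'bb'
       = 'aaaaaabb'

The pumped string is 'aaaaaabb' with length 8.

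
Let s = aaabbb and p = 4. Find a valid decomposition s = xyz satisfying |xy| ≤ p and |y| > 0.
x = 'aa', y = 'ab', z = 'bb'

For s = aaabbb and p = 4, one valid decomposition is:
- x = 'aa' (length 2)
- y = 'ab' (length 2)
- z = 'bb' (length 2)

Verification:
- xyz = 'aa' + 'ab' + 'bb' = aaabbb ✓
- |xy| = 4 ≤ 4 ✓
- |y| = 2 > 0 ✓

All pumping lemma constraints are satisfied.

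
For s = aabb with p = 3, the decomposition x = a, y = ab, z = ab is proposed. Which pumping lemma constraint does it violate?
Violated: xyz = s

The decomposition x = a, y = ab, z = ab for s = aabb with p = 3
violates the constraint: xyz = s

xyz = 'a' + 'ab' + 'ab' = 'aabab' ≠ 'aabb' = s. The decomposition doesn't reconstruct s.

Pumping lemma constraints:
1. xyz = s (decomposition is valid)
2. |xy| ≤ p
3. |y| > 0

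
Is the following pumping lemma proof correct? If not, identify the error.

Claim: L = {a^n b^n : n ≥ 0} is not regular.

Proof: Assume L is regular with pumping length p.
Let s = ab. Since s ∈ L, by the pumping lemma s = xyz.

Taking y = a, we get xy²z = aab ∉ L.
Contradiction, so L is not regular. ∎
The proof is INCORRECT.

Error: The string s = ab may be shorter than p.
The pumping lemma only applies to strings with |s| ≥ p, and p is not under our control.
We must choose s in terms of p, e.g. s = a^p b^p, to ensure |s| ≥ p.
(The proof also fixes one particular y; a valid argument must handle every decomposition with |xy| ≤ p and |y| ≥ 1 — for s = a^p b^p this forces y = a^k, and then xy²z = a^(p+k) b^p ∉ L.)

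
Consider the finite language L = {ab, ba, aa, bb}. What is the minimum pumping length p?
p = 3

For a finite language L, the pumping lemma holds vacuously if p > max|s| for s ∈ L.

The longest string in L = {ab, ba, aa, bb} has length 2.
If p = 3, then no string s ∈ L has |s| ≥ p, so the condition is vacuously true.

The minimum pumping length is p = 3.

Why no smaller p works: for any p ≤ 2, the longest string s ∈ L has |s| = 2 ≥ p, so it would
have to be pumpable; but pumping up (i = 2, 3, ...) produces ever longer strings, which cannot all lie in the
finite language L. So the pumping property fails for every p ≤ 2.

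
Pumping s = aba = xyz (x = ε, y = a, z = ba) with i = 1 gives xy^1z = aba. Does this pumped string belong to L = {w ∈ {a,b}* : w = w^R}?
Yes

xy¹z = ε · a · ba = aba.
aba reversed is aba, the same string, so it is a palindrome and is in L.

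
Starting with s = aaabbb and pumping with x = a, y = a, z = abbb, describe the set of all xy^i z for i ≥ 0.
{xy^i z : i ≥ 0} = {a^(2+i) b^3 : i ≥ 0} = {aabbb, aaabbb, aaaabbb, ...}

With x = a, y = a, z = abbb: Starting with aaabbb and pumping the second 'a', we get strings with 2+i a's followed by 3 b's for i = 0, 1, 2, ...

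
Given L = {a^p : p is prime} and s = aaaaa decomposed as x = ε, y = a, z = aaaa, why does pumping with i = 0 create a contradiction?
xy⁰z = aaaa ∉ L

Pumping with i = 0 replaces y = a by y⁰ = ε:
- Original: s = xyz = aaaaa; aaaaa has length 5, which is prime, so it is in L
- Pumped: xy⁰z = ε · ε · aaaa = aaaa
- aaaa has length 4 = 2 × 2, which is not prime, so it is not in L

The pumping lemma would require xy⁰z ∈ L, so this decomposition yields a contradiction.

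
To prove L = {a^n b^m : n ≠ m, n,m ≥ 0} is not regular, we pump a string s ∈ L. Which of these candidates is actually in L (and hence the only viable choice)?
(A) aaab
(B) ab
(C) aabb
(A) aaab

The pumping lemma is applied to a string s that lies in L, so first check membership of each option:
- (A) aaab = a^3 b^1 with 3 ≠ 1, so it is in L ✓
- (B) ab = a^1 b^1 has n = m = 1, so it is not in L ✗
- (C) aabb = a^2 b^2 has n = m = 2, so it is not in L ✗

Only (A) aaab is in L, so it is the only candidate that could play the role of s.
(In a complete proof one picks s in terms of the pumping length p so that |s| ≥ p is guaranteed; a fixed string like aaab illustrates the shape of such an s.)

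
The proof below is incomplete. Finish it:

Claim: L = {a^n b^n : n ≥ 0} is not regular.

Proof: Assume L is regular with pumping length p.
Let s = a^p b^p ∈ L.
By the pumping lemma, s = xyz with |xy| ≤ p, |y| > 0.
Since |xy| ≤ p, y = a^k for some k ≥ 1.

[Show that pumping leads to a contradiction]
Consider xy²z = a^(p+k) b^p.

Since k ≥ 1, we have p + k > p.
So xy²z has more a's than b's: (p+k) a's vs p b's.
This means xy²z ∉ L because a^n b^n requires equal counts.

This contradicts the pumping lemma which states xy²z ∈ L.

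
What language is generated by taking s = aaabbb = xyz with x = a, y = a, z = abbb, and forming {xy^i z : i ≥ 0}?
{xy^i z : i ≥ 0} = {a^(2+i) b^3 : i ≥ 0} = {aabbb, aaabbb, aaaabbb, ...}

With x = a, y = a, z = abbb: Starting with aaabbb and pumping the second 'a', we get strings with 2+i a's followed by 3 b's for i = 0, 1, 2, ...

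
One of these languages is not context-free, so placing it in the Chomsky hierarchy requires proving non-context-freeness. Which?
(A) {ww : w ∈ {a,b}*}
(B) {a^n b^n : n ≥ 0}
(A) {ww : w ∈ {a,b}*}

(A) {ww : w ∈ {a,b}*} requires the CFL pumping lemma.

- {a^n b^n : n ≥ 0} is context-free (but not regular)
  • Can be shown non-regular with the regular pumping lemma
  • After pumping, the number of a's and b's become unequal

- {ww : w ∈ {a,b}*} is NOT context-free
  • Requires the CFL pumping lemma to prove
  • Even a PDA cannot compare two arbitrary halves symbol by symbol; CFL pumping on a^p b^p a^p b^p fails

The CFL pumping lemma is "stronger" in that it can prove non-membership
in the larger class of context-free languages.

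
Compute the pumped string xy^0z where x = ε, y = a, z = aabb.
aabb

Given x = '', y = 'a', z = 'aabb' and i = 0:

xy^0z = x + y·y·...·y (0 times) + z
       = '' + 'a'^0 + 'aabb'
       = '' + '' + 'aabb'
       = 'aabb'

The pumped string is 'aabb' with length 4.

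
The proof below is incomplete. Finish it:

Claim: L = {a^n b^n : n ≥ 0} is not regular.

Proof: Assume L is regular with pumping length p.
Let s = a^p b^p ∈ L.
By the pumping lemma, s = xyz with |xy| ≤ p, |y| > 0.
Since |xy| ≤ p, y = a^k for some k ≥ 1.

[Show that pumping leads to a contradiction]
Consider xy²z = a^(p+k) b^p.

Since k ≥ 1, we have p + k > p.
So xy²z has more a's than b's: (p+k) a's vs p b's.
This means xy²z ∉ L because a^n b^n requires equal counts.

This contradicts the pumping lemma which states xy²z ∈ L.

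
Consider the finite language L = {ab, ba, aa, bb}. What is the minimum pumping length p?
p = 3

For a finite language L, the pumping lemma holds vacuously if p > max|s| for s ∈ L.

The longest string in L = {ab, ba, aa, bb} has length 2.
If p = 3, then no string s ∈ L has |s| ≥ p, so the condition is vacuously true.

The minimum pumping length is p = 3.

Why no smaller p works: for any p ≤ 2, the longest string s ∈ L has |s| = 2 ≥ p, so it would
have to be pumpable; but pumping up (i = 2, 3, ...) produces ever longer strings, which cannot all lie in the
finite language L. So the pumping property fails for every p ≤ 2.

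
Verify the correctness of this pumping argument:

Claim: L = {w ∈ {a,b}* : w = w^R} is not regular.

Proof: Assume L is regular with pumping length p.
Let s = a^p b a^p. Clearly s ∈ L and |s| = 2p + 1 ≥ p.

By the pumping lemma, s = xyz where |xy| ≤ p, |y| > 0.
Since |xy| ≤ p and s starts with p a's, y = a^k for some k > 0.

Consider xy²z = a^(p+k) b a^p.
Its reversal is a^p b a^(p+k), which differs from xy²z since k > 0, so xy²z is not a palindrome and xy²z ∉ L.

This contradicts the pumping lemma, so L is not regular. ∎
The proof is correct.

This proof is valid because:
1. s = a^p b a^p is in L and is chosen in terms of p, so |s| ≥ p holds for every p
2. The decomposition analysis is correct: |xy| ≤ p forces y to lie inside the leading a's
3. The contradiction is valid: a^(p+k) b a^p has more a's before the b than after it, so it is not a palindrome
4. The conclusion follows logically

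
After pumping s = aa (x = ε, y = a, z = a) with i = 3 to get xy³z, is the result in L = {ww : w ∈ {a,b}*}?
Yes

xy³z = ε · aaa · a = aaaa.
aaaa splits into halves aa · aa, which are equal, so it is in L (w = aa).
(A single pumped string landing in L is not a contradiction by itself; a non-regularity proof needs some i for which xy^i z ∉ L, for every admissible decomposition.)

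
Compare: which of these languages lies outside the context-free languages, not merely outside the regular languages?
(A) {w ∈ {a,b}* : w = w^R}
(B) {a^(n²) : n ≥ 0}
(B) {a^(n²) : n ≥ 0}

(B) {a^(n²) : n ≥ 0} requires the CFL pumping lemma.

- {w ∈ {a,b}* : w = w^R} is context-free (but not regular)
  • Can be shown non-regular with the regular pumping lemma
  • After pumping, the string is no longer symmetric

- {a^(n²) : n ≥ 0} is NOT context-free
  • Requires the CFL pumping lemma to prove
  • Gaps between squares grow unboundedly

The CFL pumping lemma is "stronger" in that it can prove non-membership
in the larger class of context-free languages.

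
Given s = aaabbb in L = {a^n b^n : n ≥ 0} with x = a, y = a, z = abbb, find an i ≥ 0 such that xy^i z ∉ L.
i = 2

xy²z = a · aa · abbb = aaaabbb; aaaabbb has 4 a's and 3 b's; 4 ≠ 3, so it is not in L.
(Other choices also work, e.g. i = 0, 3; only i = 1 is guaranteed to stay in L since xy¹z = s.)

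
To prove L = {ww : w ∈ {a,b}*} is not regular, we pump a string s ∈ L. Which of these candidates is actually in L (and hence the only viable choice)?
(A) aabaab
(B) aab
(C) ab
(A) aabaab

The pumping lemma is applied to a string s that lies in L, so first check membership of each option:
- (A) aabaab splits into halves aab · aab, which are equal, so it is in L (w = aab) ✓
- (B) aab has odd length 3, so it cannot be written as ww and is not in L ✗
- (C) ab has length 2; its halves are a and b, which differ, so it is not in L ✗

Only (A) aabaab is in L, so it is the only candidate that could play the role of s.
(In a complete proof one picks s in terms of the pumping length p so that |s| ≥ p is guaranteed; a fixed string like aabaab illustrates the shape of such an s.)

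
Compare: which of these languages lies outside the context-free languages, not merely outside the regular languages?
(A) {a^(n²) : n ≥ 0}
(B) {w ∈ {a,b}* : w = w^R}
(A) {a^(n²) : n ≥ 0}

(A) {a^(n²) : n ≥ 0} requires the CFL pumping lemma.

- {w ∈ {a,b}* : w = w^R} is context-free (but not regular)
  • Can be shown non-regular with the regular pumping lemma
  • After pumping, the string is no longer symmetric

- {a^(n²) : n ≥ 0} is NOT context-free
  • Requires the CFL pumping lemma to prove
  • Gaps between squares grow unboundedly

The CFL pumping lemma is "stronger" in that it can prove non-membership
in the larger class of context-free languages.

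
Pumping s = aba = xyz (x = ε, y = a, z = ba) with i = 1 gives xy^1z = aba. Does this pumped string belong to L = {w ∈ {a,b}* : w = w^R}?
Yes

xy¹z = ε · a · ba = aba.
aba reversed is aba, the same string, so it is a palindrome and is in L.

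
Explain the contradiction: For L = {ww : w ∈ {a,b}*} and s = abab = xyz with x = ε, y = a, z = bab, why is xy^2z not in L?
xy²z = aabab ∉ L

Pumping with i = 2 replaces y = a by y² = aa:
- Original: s = xyz = abab; abab splits into halves ab · ab, which are equal, so it is in L (w = ab)
- Pumped: xy²z = ε · aa · bab = aabab
- aabab has odd length 5, so it cannot be written as ww and is not in L

The pumping lemma would require xy²z ∈ L, so this decomposition yields a contradiction.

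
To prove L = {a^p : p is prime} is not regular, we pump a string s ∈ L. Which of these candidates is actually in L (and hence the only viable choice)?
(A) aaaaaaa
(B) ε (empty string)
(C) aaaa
(A) aaaaaaa

The pumping lemma is applied to a string s that lies in L, so first check membership of each option:
- (A) aaaaaaa has length 7, which is prime, so it is in L ✓
- (B) ε has length 0, which is not prime, so it is not in L ✗
- (C) aaaa has length 4 = 2 × 2, which is not prime, so it is not in L ✗

Only (A) aaaaaaa is in L, so it is the only candidate that could play the role of s.
(In a complete proof one picks s in terms of the pumping length p so that |s| ≥ p is guaranteed; a fixed string like aaaaaaa illustrates the shape of such an s.)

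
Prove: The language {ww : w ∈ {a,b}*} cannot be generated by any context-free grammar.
Assume for contradiction that L is context-free, and let p ≥ 1 be the pumping length given by the pumping lemma for CFLs.
Choose s = a^p b^p a^p b^p. Then s ∈ L (take w = a^p b^p) and |s| = 4p ≥ p.
By the CFL pumping lemma, s = uvxyz for some u, v, x, y, z with |vxy| ≤ p, |vy| ≥ 1, and uv^i xy^i z ∈ L for every i ≥ 0.

Write s as four blocks A₁ B₁ A₂ B₂ with A₁ = A₂ = a^p and B₁ = B₂ = b^p. Since |vxy| ≤ p, the window vxy lies inside at most two adjacent blocks. Take i = 0 and let t = uxz, so |t| = 4p − |vy| with 1 ≤ |vy| ≤ p. If |t| is odd, t ∉ L immediately, so assume |vy| is even (hence |vy| ≥ 2) and |t|/2 = 2p − |vy|/2, which satisfies p ≤ |t|/2 ≤ 2p − 1.

Case 1 (vxy inside A₁B₁): t = a^(p−j) b^(p−l) a^p b^p with j + l = |vy|. The second half of t has length < 2p, so it is a suffix of the trailing a^p b^p and ends in b; the first half is a^(p−j) b^(p−l) a^((j+l)/2), which ends in a because (j+l)/2 ≥ 1. The halves differ, so t ∉ L.

Case 2 (vxy inside B₁A₂, straddling the middle): t = a^p b^(p−j) a^(p−l) b^p with j + l = |vy|. If t = ww, then w is a prefix of t of length ≥ p, so w begins with a^p; and w is a suffix of t of length ≥ p, so w ends with b^p. That forces |w| ≥ 2p, contradicting |w| = |t|/2 ≤ 2p − 1. So t ∉ L.

Case 3 (vxy inside A₂B₂): t = a^p b^p a^(p−j) b^(p−l) with j + l = |vy|. The first half of t is a prefix of a^p b^p, so it begins with a; the second half is b^((j+l)/2) a^(p−j) b^(p−l), which begins with b. The halves differ, so t ∉ L.

In every case uv⁰xy⁰z = uxz ∉ L.

This contradicts the CFL pumping lemma, which requires uv^i xy^i z ∈ L for all i ≥ 0.
Hence L = {ww : w ∈ {a,b}*} is not context-free. ∎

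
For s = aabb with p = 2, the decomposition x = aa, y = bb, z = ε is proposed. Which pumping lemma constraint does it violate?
Violated: |xy| ≤ p

The decomposition x = aa, y = bb, z = ε for s = aabb with p = 2
violates the constraint: |xy| ≤ p

|xy| = |aabb| = 4 > 2 = p. The decomposition puts too many characters in xy.

Pumping lemma constraints:
1. xyz = s (decomposition is valid)
2. |xy| ≤ p
3. |y| > 0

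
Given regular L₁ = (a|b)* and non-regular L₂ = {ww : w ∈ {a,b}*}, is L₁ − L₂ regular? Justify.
No — L₁ − L₂ is not regular.

L₁ − L₂ is the complement of {ww} within {a,b}*. If it were regular, its complement {ww} would be regular as well (regular languages are closed under complement) — contradiction. So L₁ − L₂ is not regular.

Note that the bare facts "L₁ regular, L₂ non-regular" do not settle the question by themselves: the closure of regular languages under ∪, ∩, complement and difference applies only when BOTH operands are regular. With a non-regular operand the result can come out regular or non-regular depending on the specific languages, so one has to work out L₁ − L₂ for this particular pair, as above.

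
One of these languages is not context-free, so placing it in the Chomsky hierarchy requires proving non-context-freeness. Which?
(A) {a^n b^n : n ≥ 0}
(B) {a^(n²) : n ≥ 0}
(B) {a^(n²) : n ≥ 0}

(B) {a^(n²) : n ≥ 0} requires the CFL pumping lemma.

- {a^n b^n : n ≥ 0} is context-free (but not regular)
  • Can be shown non-regular with the regular pumping lemma
  • After pumping, the number of a's and b's become unequal

- {a^(n²) : n ≥ 0} is NOT context-free
  • Requires the CFL pumping lemma to prove
  • Gaps between squares grow unboundedly

The CFL pumping lemma is "stronger" in that it can prove non-membership
in the larger class of context-free languages.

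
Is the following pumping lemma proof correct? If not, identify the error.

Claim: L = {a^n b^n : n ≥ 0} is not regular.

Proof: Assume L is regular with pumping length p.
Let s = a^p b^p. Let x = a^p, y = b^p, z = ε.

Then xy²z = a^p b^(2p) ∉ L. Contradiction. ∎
The proof is INCORRECT.

Error: The decomposition violates |xy| ≤ p.
With x = a^p and y = b^p, we have |xy| = 2p > p.
The pumping lemma requires |xy| ≤ p, so y must be within the first p characters.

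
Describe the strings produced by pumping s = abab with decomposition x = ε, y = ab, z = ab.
{xy^i z : i ≥ 0} = {(ab)^(i+1) : i ≥ 0} = {ab, abab, ababab, ...}

With x = ε, y = ab, z = ab: Pumping 'ab' gives strings of alternating a's and b's.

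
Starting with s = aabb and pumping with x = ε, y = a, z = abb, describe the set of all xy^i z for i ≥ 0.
{xy^i z : i ≥ 0} = {a^(i+1) b^2 : i ≥ 0} = {abb, aabb, aaabb, ...}

With x = ε, y = a, z = abb: Starting with aabb and pumping the first 'a' (z = abb keeps the second 'a'), we get strings with i+1 a's followed by 2 b's for i = 0, 1, 2, ...; note bb is not produced because z always contributes one a.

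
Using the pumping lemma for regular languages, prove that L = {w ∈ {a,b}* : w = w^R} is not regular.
Assume for contradiction that L is regular, and let p ≥ 1 be the pumping length given by the pumping lemma.
Choose s = a^p b a^p. Then s ∈ L (it reads the same in both directions) and |s| = 2p + 1 ≥ p.
By the pumping lemma, s = xyz for some x, y, z with |xy| ≤ p, |y| ≥ 1, and xy^i z ∈ L for every i ≥ 0.
Since |xy| ≤ p and the first p symbols of s are all a's, y = a^k for some k with 1 ≤ k ≤ p.

Take i = 2: xy²z = a^(p + k) b a^p.
Its reversal is a^p b a^(p + k). These differ because the block of a's before the unique b has length p + k in one and p in the other, and p + k ≠ p since k ≥ 1. So xy²z is not a palindrome, i.e. xy²z ∉ L.

This contradicts the pumping lemma, which requires xy^i z ∈ L for all i ≥ 0.
Hence L = {w ∈ {a,b}* : w = w^R} is not regular. ∎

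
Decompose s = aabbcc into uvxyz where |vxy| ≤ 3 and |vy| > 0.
u='aa', v='b', x='b', y='c', z='c'

For s = aabbcc with pumping length p = 3:

One valid decomposition:
- u = 'aa'
- v = 'b'
- x = 'b'
- y = 'c'
- z = 'c'

Verification:
- uvxyz = 'aa' + 'b' + 'b' + 'c' + 'c' = aabbcc ✓
- |vxy| = |'bbc'| = 3 ≤ 3 ✓
- |vy| = |'bc'| = 2 > 0 ✓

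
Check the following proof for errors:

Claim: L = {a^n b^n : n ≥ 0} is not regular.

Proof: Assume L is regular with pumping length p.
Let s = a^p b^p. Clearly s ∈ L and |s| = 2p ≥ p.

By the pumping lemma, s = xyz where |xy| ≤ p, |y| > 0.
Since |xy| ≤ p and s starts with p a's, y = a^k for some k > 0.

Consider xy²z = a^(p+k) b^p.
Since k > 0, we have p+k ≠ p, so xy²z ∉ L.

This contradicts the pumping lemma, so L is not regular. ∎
The proof is correct.

This proof is valid because:
1. The string s = a^p b^p is correctly in L
2. The decomposition analysis is correct: y must consist only of a's
3. The contradiction is valid: pumping increases a's but not b's
4. The conclusion follows logically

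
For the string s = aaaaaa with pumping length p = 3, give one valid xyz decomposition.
x = 'a', y = 'a', z = 'aaaa'

For s = aaaaaa and p = 3, one valid decomposition is:
- x = 'a' (length 1)
- y = 'a' (length 1)
- z = 'aaaa' (length 4)

Verification:
- xyz = 'a' + 'a' + 'aaaa' = aaaaaa ✓
- |xy| = 2 ≤ 3 ✓
- |y| = 1 > 0 ✓

All pumping lemma constraints are satisfied.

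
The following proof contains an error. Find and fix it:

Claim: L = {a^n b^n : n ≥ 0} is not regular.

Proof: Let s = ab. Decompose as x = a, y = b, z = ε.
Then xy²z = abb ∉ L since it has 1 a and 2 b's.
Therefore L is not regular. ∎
Error: The string s = ab might be shorter than the pumping length p.

Correction: Choose s = a^p b^p to ensure |s| ≥ p. Also, the decomposition is wrong: with |xy| ≤ p, y cannot include b's when s starts with p a's.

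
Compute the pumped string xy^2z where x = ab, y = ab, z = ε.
ababab

Given x = 'ab', y = 'ab', z = '' and i = 2:

xy^2z = x + y·y·...·y (2 times) + z
       = 'ab' + 'ab'^2 + ''
       = 'ab' + 'abab' + ''
       = 'ababab'

The pumped string is 'ababab' with length 6.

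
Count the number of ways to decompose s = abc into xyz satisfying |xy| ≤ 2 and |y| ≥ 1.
3

For s = 'abc' with pumping length p = 2:

Constraints: |xy| ≤ 2, |y| > 0

Valid decompositions (|xy| ≤ p, |y| ≥ 1):
  • x='', y='a', z='bc'
  • x='a', y='b', z='c'
  • x='', y='ab', z='c'

Total count: 3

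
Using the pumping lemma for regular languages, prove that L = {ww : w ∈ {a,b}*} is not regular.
Assume for contradiction that L is regular, and let p ≥ 1 be the pumping length given by the pumping lemma.
Choose s = a^p b a^p b. Then s ∈ L (take w = a^p b) and |s| = 2p + 2 ≥ p.
By the pumping lemma, s = xyz for some x, y, z with |xy| ≤ p, |y| ≥ 1, and xy^i z ∈ L for every i ≥ 0.
Since |xy| ≤ p and the first p symbols of s are all a's, y = a^k for some k with 1 ≤ k ≤ p.

Take i = 2: t = xy²z = a^(p + k) b a^p b.
Suppose t = uu for some string u. The string t contains exactly two b's and ends in b, so u contains exactly one b and ends in b; hence u = a^j b for some j, and uu = a^j b a^j b. Comparing with t = a^(p + k) b a^p b forces j = p + k (first block) and j = p (second block), which is impossible since k ≥ 1. So t ∉ L.

This contradicts the pumping lemma, which requires xy^i z ∈ L for all i ≥ 0.
Hence L = {ww : w ∈ {a,b}*} is not regular. ∎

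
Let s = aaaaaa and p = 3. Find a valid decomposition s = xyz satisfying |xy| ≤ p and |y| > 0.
x = '', y = 'aaa', z = 'aaa'

For s = aaaaaa and p = 3, one valid decomposition is:
- x = '' (length 0)
- y = 'aaa' (length 3)
- z = 'aaa' (length 3)

Verification:
- xyz = '' + 'aaa' + 'aaa' = aaaaaa ✓
- |xy| = 3 ≤ 3 ✓
- |y| = 3 > 0 ✓

All pumping lemma constraints are satisfied.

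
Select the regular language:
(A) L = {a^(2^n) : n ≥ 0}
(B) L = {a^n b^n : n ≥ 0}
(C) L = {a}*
(C) {a}*

(C) L = {a}* is regular.

This can be recognized by a finite automaton (DFA/NFA).
Regular expressions like {a}* define regular languages.

The other choices are not regular:
- {a^n b^n : n ≥ 0}: After pumping, the number of a's and b's become unequal
- {a^(2^n) : n ≥ 0}: After pumping, length is no longer a power of 2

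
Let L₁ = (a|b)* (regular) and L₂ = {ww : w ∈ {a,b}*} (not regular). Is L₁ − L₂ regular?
No — L₁ − L₂ is not regular.

L₁ − L₂ is the complement of {ww} within {a,b}*. If it were regular, its complement {ww} would be regular as well (regular languages are closed under complement) — contradiction. So L₁ − L₂ is not regular.

Note that the bare facts "L₁ regular, L₂ non-regular" do not settle the question by themselves: the closure of regular languages under ∪, ∩, complement and difference applies only when BOTH operands are regular. With a non-regular operand the result can come out regular or non-regular depending on the specific languages, so one has to work out L₁ − L₂ for this particular pair, as above.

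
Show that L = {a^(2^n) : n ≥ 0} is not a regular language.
Assume for contradiction that L is regular, and let p ≥ 1 be the pumping length given by the pumping lemma.
Choose s = a^(2^p). Then s ∈ L and |s| = 2^p ≥ p.
By the pumping lemma, s = xyz for some x, y, z with |xy| ≤ p, |y| ≥ 1, and xy^i z ∈ L for every i ≥ 0.
Here y = a^k for some k with 1 ≤ k ≤ |xy| ≤ p, and p < 2^p.

Take i = 2: |xy²z| = 2^p + k.
Now 2^p < 2^p + k ≤ 2^p + p < 2^p + 2^p = 2^(p+1).
So |xy²z| lies strictly between the consecutive powers of two 2^p and 2^(p+1), hence is not a power of 2, and xy²z ∉ L.

This contradicts the pumping lemma, which requires xy^i z ∈ L for all i ≥ 0.
Hence L = {a^(2^n) : n ≥ 0} is not regular. ∎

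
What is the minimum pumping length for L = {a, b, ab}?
p = 3

For a finite language L, the pumping lemma holds vacuously if p > max|s| for s ∈ L.

The longest string in L = {a, b, ab} has length 2.
If p = 3, then no string s ∈ L has |s| ≥ p, so the condition is vacuously true.

The minimum pumping length is p = 3.

Why no smaller p works: for any p ≤ 2, the longest string s ∈ L has |s| = 2 ≥ p, so it would
have to be pumpable; but pumping up (i = 2, 3, ...) produces ever longer strings, which cannot all lie in the
finite language L. So the pumping property fails for every p ≤ 2.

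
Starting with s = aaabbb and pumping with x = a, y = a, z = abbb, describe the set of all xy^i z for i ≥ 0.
{xy^i z : i ≥ 0} = {a^(2+i) b^3 : i ≥ 0} = {aabbb, aaabbb, aaaabbb, ...}

With x = a, y = a, z = abbb: Starting with aaabbb and pumping the second 'a', we get strings with 2+i a's followed by 3 b's for i = 0, 1, 2, ...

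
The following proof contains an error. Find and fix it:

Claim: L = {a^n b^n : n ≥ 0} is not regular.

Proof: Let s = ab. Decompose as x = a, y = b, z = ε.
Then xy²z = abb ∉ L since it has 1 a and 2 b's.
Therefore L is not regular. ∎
Error: The string s = ab might be shorter than the pumping length p.

Correction: Choose s = a^p b^p to ensure |s| ≥ p. Also, the decomposition is wrong: with |xy| ≤ p, y cannot include b's when s starts with p a's.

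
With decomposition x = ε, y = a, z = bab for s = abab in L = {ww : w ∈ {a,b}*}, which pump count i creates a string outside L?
i = 3

xy³z = ε · aaa · bab = aaabab; aaabab has length 6; its halves are aaa and bab, which differ, so it is not in L.
(Other choices also work, e.g. i = 0, 2; only i = 1 is guaranteed to stay in L since xy¹z = s.)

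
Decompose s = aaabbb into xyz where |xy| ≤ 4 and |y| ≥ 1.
x = 'a', y = 'aab', z = 'bb'

For s = aaabbb and p = 4, one valid decomposition is:
- x = 'a' (length 1)
- y = 'aab' (length 3)
- z = 'bb' (length 2)

Verification:
- xyz = 'a' + 'aab' + 'bb' = aaabbb ✓
- |xy| = 4 ≤ 4 ✓
- |y| = 3 > 0 ✓

All pumping lemma constraints are satisfied.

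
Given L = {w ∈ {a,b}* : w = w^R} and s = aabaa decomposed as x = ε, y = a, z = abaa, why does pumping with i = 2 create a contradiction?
xy²z = aaabaa ∉ L

Pumping with i = 2 replaces y = a by y² = aa:
- Original: s = xyz = aabaa; aabaa reversed is aabaa, the same string, so it is a palindrome and is in L
- Pumped: xy²z = ε · aa · abaa = aaabaa
- aaabaa reversed is aabaaa ≠ aaabaa, so it is not a palindrome and is not in L

The pumping lemma would require xy²z ∈ L, so this decomposition yields a contradiction.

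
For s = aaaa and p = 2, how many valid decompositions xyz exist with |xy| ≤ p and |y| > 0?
3

For s = 'aaaa' with pumping length p = 2:

Constraints: |xy| ≤ 2, |y| > 0

Valid decompositions (|xy| ≤ p, |y| ≥ 1):
  • x='', y='a', z='aaa'
  • x='a', y='a', z='aa'
  • x='', y='aa', z='aa'

Total count: 3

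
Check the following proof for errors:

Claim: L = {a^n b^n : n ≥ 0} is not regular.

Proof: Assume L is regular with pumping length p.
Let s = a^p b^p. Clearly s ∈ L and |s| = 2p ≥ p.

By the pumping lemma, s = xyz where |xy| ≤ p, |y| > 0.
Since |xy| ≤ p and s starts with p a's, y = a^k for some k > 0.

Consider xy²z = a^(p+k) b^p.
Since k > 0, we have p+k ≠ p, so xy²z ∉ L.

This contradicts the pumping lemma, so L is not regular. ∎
The proof is correct.

This proof is valid because:
1. The string s = a^p b^p is correctly in L
2. The decomposition analysis is correct: y must consist only of a's
3. The contradiction is valid: pumping increases a's but not b's
4. The conclusion follows logically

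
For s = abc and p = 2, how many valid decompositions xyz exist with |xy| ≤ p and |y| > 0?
3

For s = 'abc' with pumping length p = 2:

Constraints: |xy| ≤ 2, |y| > 0

Valid decompositions (|xy| ≤ p, |y| ≥ 1):
  • x='', y='a', z='bc'
  • x='a', y='b', z='c'
  • x='', y='ab', z='c'

Total count: 3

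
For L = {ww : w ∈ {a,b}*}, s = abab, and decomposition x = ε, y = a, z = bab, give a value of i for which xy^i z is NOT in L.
i = 0

xy⁰z = ε · ε · bab = bab; bab has odd length 3, so it cannot be written as ww and is not in L.
(Other choices also work, e.g. i = 2, 3; only i = 1 is guaranteed to stay in L since xy¹z = s.)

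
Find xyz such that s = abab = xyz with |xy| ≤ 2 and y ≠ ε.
x = 'a', y = 'b', z = 'ab'

For s = abab and p = 2, one valid decomposition is:
- x = 'a' (length 1)
- y = 'b' (length 1)
- z = 'ab' (length 2)

Verification:
- xyz = 'a' + 'b' + 'ab' = abab ✓
- |xy| = 2 ≤ 2 ✓
- |y| = 1 > 0 ✓

All pumping lemma constraints are satisfied.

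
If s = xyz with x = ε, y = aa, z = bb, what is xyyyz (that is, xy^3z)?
aaaaaabb

Given x = '', y = 'aa', z = 'bb' and i = 3:

xy^3z = x + y·y·...·y (3 times) + z
       = '' + 'aa'^3 + 'bb'
       = '' + 'aaaaaa' + 'bb'
       = 'aaaaaabb'

The pumped string is 'aaaaaabb' with length 8.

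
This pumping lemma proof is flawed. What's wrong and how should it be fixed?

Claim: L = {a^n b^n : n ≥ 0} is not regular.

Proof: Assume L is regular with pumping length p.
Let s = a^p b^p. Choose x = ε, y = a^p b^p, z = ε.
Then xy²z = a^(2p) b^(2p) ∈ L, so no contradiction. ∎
Error: The decomposition violates |xy| ≤ p. With y = a^p b^p, |xy| = |y| = 2p > p. (The proof also miscomputes xy²z, which would be a^p b^p a^p b^p rather than a^(2p) b^(2p), and it wrongly treats one harmless decomposition as settling the matter — the prover does not get to choose the decomposition.)

Correction: The pumping lemma requires |xy| ≤ p, and the argument must handle every decomposition satisfying |xy| ≤ p, |y| ≥ 1. Since s starts with p a's, any such y consists only of a's, say y = a^k with k ≥ 1. Then xy²z = a^(p+k) b^p has unequal numbers of a's and b's, so xy²z ∉ L — the required contradiction.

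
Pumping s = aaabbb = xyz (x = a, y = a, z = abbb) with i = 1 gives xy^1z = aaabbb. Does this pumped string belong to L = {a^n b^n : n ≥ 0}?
Yes

xy¹z = a · a · abbb = aaabbb.
aaabbb = a^3 b^3 has equal counts (3 = 3), so it is in L.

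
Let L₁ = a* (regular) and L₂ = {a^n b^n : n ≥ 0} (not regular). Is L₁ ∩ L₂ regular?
Yes — L₁ ∩ L₂ is regular.

A string of a* contains no b's, and the only string of {a^n b^n} with no b's is ε (n = 0). So L₁ ∩ L₂ = {ε}, a finite language, which is regular.

Note that the bare facts "L₁ regular, L₂ non-regular" do not settle the question by themselves: the closure of regular languages under ∪, ∩, complement and difference applies only when BOTH operands are regular. With a non-regular operand the result can come out regular or non-regular depending on the specific languages, so one has to work out L₁ ∩ L₂ for this particular pair, as above.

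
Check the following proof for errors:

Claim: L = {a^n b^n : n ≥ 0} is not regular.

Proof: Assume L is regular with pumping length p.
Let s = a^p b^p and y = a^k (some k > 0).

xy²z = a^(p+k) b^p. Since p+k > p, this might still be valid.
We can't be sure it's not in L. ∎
The proof is INCORRECT.

Error: The conclusion is wrong.
xy²z = a^(p+k) b^p is definitely NOT in L because the number of a's (p+k) ≠ number of b's (p).
The proof incorrectly doubts what is actually a valid contradiction.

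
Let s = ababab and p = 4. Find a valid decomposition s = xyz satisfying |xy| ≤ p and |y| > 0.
x = '', y = 'ab', z = 'abab'

For s = ababab and p = 4, one valid decomposition is:
- x = '' (length 0)
- y = 'ab' (length 2)
- z = 'abab' (length 4)

Verification:
- xyz = '' + 'ab' + 'abab' = ababab ✓
- |xy| = 2 ≤ 4 ✓
- |y| = 2 > 0 ✓

All pumping lemma constraints are satisfied.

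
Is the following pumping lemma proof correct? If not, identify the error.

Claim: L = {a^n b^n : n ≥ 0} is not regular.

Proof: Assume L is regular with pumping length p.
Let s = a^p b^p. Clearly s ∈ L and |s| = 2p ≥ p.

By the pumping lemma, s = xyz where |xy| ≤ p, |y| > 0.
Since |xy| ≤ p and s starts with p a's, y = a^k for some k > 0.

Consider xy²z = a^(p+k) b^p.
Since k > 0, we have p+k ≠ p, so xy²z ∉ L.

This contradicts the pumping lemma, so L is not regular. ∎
The proof is correct.

This proof is valid because:
1. The string s = a^p b^p is correctly in L
2. The decomposition analysis is correct: y must consist only of a's
3. The contradiction is valid: pumping increases a's but not b's
4. The conclusion follows logically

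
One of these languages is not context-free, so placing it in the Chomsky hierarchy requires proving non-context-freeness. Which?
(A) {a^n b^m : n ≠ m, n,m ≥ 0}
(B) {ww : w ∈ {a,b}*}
(B) {ww : w ∈ {a,b}*}

(B) {ww : w ∈ {a,b}*} requires the CFL pumping lemma.

- {a^n b^m : n ≠ m, n,m ≥ 0} is context-free (but not regular)
  • Can be shown non-regular with the regular pumping lemma
  • After pumping a's, we can make n = m

- {ww : w ∈ {a,b}*} is NOT context-free
  • Requires the CFL pumping lemma to prove
  • Cannot verify equality of two arbitrary substrings

The CFL pumping lemma is "stronger" in that it can prove non-membership
in the larger class of context-free languages.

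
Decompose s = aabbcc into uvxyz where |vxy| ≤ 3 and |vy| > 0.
u='aa', v='b', x='b', y='c', z='c'

For s = aabbcc with pumping length p = 3:

One valid decomposition:
- u = 'aa'
- v = 'b'
- x = 'b'
- y = 'c'
- z = 'c'

Verification:
- uvxyz = 'aa' + 'b' + 'b' + 'c' + 'c' = aabbcc ✓
- |vxy| = |'bbc'| = 3 ≤ 3 ✓
- |vy| = |'bc'| = 2 > 0 ✓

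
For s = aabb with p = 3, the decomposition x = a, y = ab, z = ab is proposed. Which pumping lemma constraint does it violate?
Violated: xyz = s

The decomposition x = a, y = ab, z = ab for s = aabb with p = 3
violates the constraint: xyz = s

xyz = 'a' + 'ab' + 'ab' = 'aabab' ≠ 'aabb' = s. The decomposition doesn't reconstruct s.

Pumping lemma constraints:
1. xyz = s (decomposition is valid)
2. |xy| ≤ p
3. |y| > 0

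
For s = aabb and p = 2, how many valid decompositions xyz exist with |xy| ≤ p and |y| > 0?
3

For s = 'aabb' with pumping length p = 2:

Constraints: |xy| ≤ 2, |y| > 0

Valid decompositions (|xy| ≤ p, |y| ≥ 1):
  • x='', y='a', z='abb'
  • x='a', y='a', z='bb'
  • x='', y='aa', z='bb'

Total count: 3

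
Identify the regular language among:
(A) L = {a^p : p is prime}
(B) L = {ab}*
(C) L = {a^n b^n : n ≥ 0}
(B) {ab}*

(B) L = {ab}* is regular.

This can be recognized by a finite automaton (DFA/NFA).
Regular expressions like {ab}* define regular languages.

The other choices are not regular:
- {a^n b^n : n ≥ 0}: After pumping, the number of a's and b's become unequal
- {a^p : p is prime}: After pumping, the length becomes composite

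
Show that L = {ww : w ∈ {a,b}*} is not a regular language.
Assume for contradiction that L is regular, and let p ≥ 1 be the pumping length given by the pumping lemma.
Choose s = a^p b a^p b. Then s ∈ L (take w = a^p b) and |s| = 2p + 2 ≥ p.
By the pumping lemma, s = xyz for some x, y, z with |xy| ≤ p, |y| ≥ 1, and xy^i z ∈ L for every i ≥ 0.
Since |xy| ≤ p and the first p symbols of s are all a's, y = a^k for some k with 1 ≤ k ≤ p.

Take i = 2: t = xy²z = a^(p + k) b a^p b.
Suppose t = uu for some string u. The string t contains exactly two b's and ends in b, so u contains exactly one b and ends in b; hence u = a^j b for some j, and uu = a^j b a^j b. Comparing with t = a^(p + k) b a^p b forces j = p + k (first block) and j = p (second block), which is impossible since k ≥ 1. So t ∉ L.

This contradicts the pumping lemma, which requires xy^i z ∈ L for all i ≥ 0.
Hence L = {ww : w ∈ {a,b}*} is not regular. ∎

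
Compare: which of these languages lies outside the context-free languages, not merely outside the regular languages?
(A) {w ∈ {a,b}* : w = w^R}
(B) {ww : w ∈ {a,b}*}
(B) {ww : w ∈ {a,b}*}

(B) {ww : w ∈ {a,b}*} requires the CFL pumping lemma.

- {w ∈ {a,b}* : w = w^R} is context-free (but not regular)
  • Can be shown non-regular with the regular pumping lemma
  • After pumping, the string is no longer symmetric

- {ww : w ∈ {a,b}*} is NOT context-free
  • Requires the CFL pumping lemma to prove
  • Cannot verify equality of two arbitrary substrings

The CFL pumping lemma is "stronger" in that it can prove non-membership
in the larger class of context-free languages.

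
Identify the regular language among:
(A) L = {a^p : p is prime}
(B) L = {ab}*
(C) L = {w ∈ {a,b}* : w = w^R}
(B) {ab}*

(B) L = {ab}* is regular.

This can be recognized by a finite automaton (DFA/NFA).
Regular expressions like {ab}* define regular languages.

The other choices are not regular:
- {w ∈ {a,b}* : w = w^R}: After pumping, the string is no longer symmetric
- {a^p : p is prime}: After pumping, the length becomes composite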